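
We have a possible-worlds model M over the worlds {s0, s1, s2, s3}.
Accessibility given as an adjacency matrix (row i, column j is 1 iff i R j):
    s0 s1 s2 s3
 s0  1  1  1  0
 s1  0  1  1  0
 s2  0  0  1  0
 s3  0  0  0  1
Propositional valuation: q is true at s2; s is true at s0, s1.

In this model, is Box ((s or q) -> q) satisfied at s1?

Recall that Box ψ holds at a world iff ψ holds at every accessible world, and Dia ψ holds iff ψ holds at some accessible world.
At s1: Box ((s or q) -> q) requires (s or q) -> q at every successor {s1, s2}.
  (s or q) -> q fails at s1, so Box ((s or q) -> q) is false at s1.

No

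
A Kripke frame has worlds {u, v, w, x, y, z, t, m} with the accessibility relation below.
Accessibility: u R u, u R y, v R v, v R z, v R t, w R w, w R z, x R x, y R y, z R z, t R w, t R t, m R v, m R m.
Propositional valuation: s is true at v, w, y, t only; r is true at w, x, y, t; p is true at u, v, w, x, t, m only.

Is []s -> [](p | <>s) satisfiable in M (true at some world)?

Let φ = []s -> [](p | <>s). Evaluate φ at each world:
  u (successors {u, y}): φ is true.
  v (successors {v, z, t}): φ is true.
  w (successors {w, z}): φ is true.
  x (successors {x}): φ is true.
  y (successors {y}): φ is true.
  z (successors {z}): φ is true.
  t (successors {w, t}): φ is true.
  m (successors {v, m}): φ is true.
Detail at u (witness):
  At u: []s is false, [](p | <>s) is true, so []s -> [](p | <>s) is true.
    At u: []s requires s at every successor {u, y}.
      s fails at u, so []s is false at u.
    At u: [](p | <>s) requires p | <>s at every successor {u, y}.
      At u: p | <>s is true.
      At y: p | <>s is true.
    So [](p | <>s) is true at u.

Yes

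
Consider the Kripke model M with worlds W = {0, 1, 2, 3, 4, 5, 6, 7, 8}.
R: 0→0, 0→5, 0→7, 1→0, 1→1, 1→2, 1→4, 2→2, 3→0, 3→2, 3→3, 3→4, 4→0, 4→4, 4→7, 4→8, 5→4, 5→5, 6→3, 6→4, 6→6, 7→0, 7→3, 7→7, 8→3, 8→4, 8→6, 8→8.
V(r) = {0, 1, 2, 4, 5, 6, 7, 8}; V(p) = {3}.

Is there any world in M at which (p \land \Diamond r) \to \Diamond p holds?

Let φ = (p \land \Diamond r) \to \Diamond p. Evaluate φ at each world:
  0 (successors {0, 5, 7}): φ is true.
  1 (successors {0, 1, 2, 4}): φ is true.
  2 (successors {2}): φ is true.
  3 (successors {0, 2, 3, 4}): φ is true.
  4 (successors {0, 4, 7, 8}): φ is true.
  5 (successors {4, 5}): φ is true.
  6 (successors {3, 4, 6}): φ is true.
  7 (successors {0, 3, 7}): φ is true.
  8 (successors {3, 4, 6, 8}): φ is true.
Detail at 0 (witness):
  At 0: p \land \Diamond r is false, \Diamond p is false, so (p \land \Diamond r) \to \Diamond p is true.
    At 0: p is false, \Diamond r is true, so p \land \Diamond r is false.
      At 0: \Diamond r requires r at some successor in {0, 5, 7}.
        r holds at 0, so \Diamond r is true at 0.
    At 0: \Diamond p requires p at some successor in {0, 5, 7}.
      At 0: p is false.
      At 5: p is false.
      At 7: p is false.
    So \Diamond p is false at 0.

Yes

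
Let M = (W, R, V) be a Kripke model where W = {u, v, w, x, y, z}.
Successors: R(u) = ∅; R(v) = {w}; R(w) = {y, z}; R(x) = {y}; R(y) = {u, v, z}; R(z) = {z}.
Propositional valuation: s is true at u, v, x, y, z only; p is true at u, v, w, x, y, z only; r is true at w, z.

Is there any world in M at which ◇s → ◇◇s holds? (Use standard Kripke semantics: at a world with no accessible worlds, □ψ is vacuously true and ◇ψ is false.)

Let φ = ◇s → ◇◇s. Evaluate φ at each world:
  u (successors ∅): φ is true.
  v (successors {w}): φ is true.
  w (successors {y, z}): φ is true.
  x (successors {y}): φ is true.
  y (successors {u, v, z}): φ is true.
  z (successors {z}): φ is true.
Detail at u (witness):
  At u: ◇s is false, ◇◇s is false, so ◇s → ◇◇s is true.
    At u: no accessible worlds, so ◇s is false.
    At u: no accessible worlds, so ◇◇s is false.

Yes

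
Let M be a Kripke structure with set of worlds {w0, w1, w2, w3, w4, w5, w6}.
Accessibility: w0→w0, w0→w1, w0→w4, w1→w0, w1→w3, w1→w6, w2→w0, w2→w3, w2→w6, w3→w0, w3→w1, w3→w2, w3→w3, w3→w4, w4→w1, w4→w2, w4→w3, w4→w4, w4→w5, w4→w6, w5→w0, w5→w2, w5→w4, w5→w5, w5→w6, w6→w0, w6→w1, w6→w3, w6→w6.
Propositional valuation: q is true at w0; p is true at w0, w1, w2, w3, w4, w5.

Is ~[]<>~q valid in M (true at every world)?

Let φ = ~[]<>~q. Evaluate φ at each world:
  w0 (successors {w0, w1, w4}): φ is false.
  w1 (successors {w0, w3, w6}): φ is false.
  w2 (successors {w0, w3, w6}): φ is false.
  w3 (successors {w0, w1, w2, w3, w4}): φ is false.
  w4 (successors {w1, w2, w3, w4, w5, w6}): φ is false.
  w5 (successors {w0, w2, w4, w5, w6}): φ is false.
  w6 (successors {w0, w1, w3, w6}): φ is false.
Detail at w0 (counterexample):
  At w0: []<>~q is true, so ~[]<>~q is false.
    At w0: []<>~q requires <>~q at every successor {w0, w1, w4}.
      At w0: <>~q is true.
      At w1: <>~q is true.
      At w4: <>~q is true.
    So []<>~q is true at w0.

No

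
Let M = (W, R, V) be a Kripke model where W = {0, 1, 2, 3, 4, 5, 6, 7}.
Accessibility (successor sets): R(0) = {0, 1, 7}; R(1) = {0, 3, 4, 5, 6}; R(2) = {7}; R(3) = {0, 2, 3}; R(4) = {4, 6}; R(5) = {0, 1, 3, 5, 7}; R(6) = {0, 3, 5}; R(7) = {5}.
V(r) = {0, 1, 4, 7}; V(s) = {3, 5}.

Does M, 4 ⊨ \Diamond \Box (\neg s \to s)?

No

At 4: \Diamond \Box (\neg s \to s) requires \Box (\neg s \to s) at some successor in {4, 6}.
  At 4: \Box (\neg s \to s) is false.
  At 6: \Box (\neg s \to s) is false.
So \Diamond \Box (\neg s \to s) is false at 4.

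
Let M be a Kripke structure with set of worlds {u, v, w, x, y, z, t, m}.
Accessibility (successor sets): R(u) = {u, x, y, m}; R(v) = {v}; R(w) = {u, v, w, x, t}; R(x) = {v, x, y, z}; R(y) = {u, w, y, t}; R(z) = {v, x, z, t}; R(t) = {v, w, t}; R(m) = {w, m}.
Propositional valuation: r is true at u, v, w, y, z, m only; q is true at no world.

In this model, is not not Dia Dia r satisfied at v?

At v: not Dia Dia r is false, so not not Dia Dia r is true.
  At v: Dia Dia r is true, so not Dia Dia r is false.
    At v: Dia Dia r requires Dia r at some successor in {v}.
      Dia r holds at v, so Dia Dia r is true at v.

Yes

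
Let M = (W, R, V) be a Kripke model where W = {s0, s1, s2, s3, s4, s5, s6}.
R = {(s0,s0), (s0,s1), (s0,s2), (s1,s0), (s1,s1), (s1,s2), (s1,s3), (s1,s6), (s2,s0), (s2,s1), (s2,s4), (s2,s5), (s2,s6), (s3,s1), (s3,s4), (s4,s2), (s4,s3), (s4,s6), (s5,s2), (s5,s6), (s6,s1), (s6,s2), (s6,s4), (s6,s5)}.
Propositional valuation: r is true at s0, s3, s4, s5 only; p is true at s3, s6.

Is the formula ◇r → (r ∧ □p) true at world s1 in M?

At s1: ◇r is true, r ∧ □p is false, so ◇r → (r ∧ □p) is false.
  At s1: ◇r requires r at some successor in {s0, s1, s2, s3, s6}.
    r holds at s0, so ◇r is true at s1.
  At s1: r is false, □p is false, so r ∧ □p is false.
    At s1: □p requires p at every successor {s0, s1, s2, s3, s6}.
      p fails at s0, so □p is false at s1.

No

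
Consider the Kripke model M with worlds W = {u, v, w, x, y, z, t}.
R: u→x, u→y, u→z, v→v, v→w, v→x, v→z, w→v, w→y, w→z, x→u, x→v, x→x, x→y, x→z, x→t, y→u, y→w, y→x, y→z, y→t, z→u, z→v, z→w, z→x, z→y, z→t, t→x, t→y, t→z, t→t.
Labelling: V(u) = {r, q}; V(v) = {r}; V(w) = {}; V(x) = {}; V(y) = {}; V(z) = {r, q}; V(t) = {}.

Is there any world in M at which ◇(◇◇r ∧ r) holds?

Let φ = ◇(◇◇r ∧ r). Evaluate φ at each world:
  u (successors {x, y, z}): φ is true.
  v (successors {v, w, x, z}): φ is true.
  w (successors {v, y, z}): φ is true.
  x (successors {u, v, x, y, z, t}): φ is true.
  y (successors {u, w, x, z, t}): φ is true.
  z (successors {u, v, w, x, y, t}): φ is true.
  t (successors {x, y, z, t}): φ is true.
Detail at u (witness):
  At u: ◇(◇◇r ∧ r) requires ◇◇r ∧ r at some successor in {x, y, z}.
    ◇◇r ∧ r holds at z, so ◇(◇◇r ∧ r) is true at u.
      At z: ◇◇r is true, r is true, so ◇◇r ∧ r is true.

Yes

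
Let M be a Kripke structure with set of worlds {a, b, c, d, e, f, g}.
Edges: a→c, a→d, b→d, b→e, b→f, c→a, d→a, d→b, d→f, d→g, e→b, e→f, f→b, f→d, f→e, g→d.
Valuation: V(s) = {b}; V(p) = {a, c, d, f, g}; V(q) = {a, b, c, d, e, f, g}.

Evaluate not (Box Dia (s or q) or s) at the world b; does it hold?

No

At b: Box Dia (s or q) or s is true, so not (Box Dia (s or q) or s) is false.
  At b: Box Dia (s or q) is true, s is true, so Box Dia (s or q) or s is true.
    At b: Box Dia (s or q) requires Dia (s or q) at every successor {d, e, f}.
      At d: Dia (s or q) is true.
      At e: Dia (s or q) is true.
      At f: Dia (s or q) is true.
    So Box Dia (s or q) is true at b.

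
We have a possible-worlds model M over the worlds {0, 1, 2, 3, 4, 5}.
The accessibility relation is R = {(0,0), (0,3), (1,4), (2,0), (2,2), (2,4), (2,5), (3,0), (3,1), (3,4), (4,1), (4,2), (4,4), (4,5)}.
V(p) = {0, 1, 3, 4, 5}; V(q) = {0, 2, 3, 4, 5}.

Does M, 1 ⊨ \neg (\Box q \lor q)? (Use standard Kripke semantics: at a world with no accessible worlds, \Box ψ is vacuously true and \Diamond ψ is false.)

No

At 1: \Box q \lor q is true, so \neg (\Box q \lor q) is false.
  At 1: \Box q is true, q is false, so \Box q \lor q is true.
    At 1: \Box q requires q at every successor {4}.
      At 4: q is true.
    So \Box q is true at 1.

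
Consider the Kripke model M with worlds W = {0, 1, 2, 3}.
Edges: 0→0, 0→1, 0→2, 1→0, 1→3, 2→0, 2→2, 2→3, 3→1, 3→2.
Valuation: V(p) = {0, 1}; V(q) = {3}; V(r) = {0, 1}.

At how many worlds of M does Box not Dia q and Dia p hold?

Let φ = Box not Dia q and Dia p. Evaluate φ at each world:
  0 (successors {0, 1, 2}): φ is false.
  1 (successors {0, 3}): φ is true.
  2 (successors {0, 2, 3}): φ is false.
  3 (successors {1, 2}): φ is false.
For instance, at 0:
  At 0: Box not Dia q is false, Dia p is true, so Box not Dia q and Dia p is false.
    At 0: Box not Dia q requires not Dia q at every successor {0, 1, 2}.
      not Dia q fails at 1, so Box not Dia q is false at 0.
    At 0: Dia p requires p at some successor in {0, 1, 2}.
      p holds at 0, so Dia p is true at 0.
Satisfying worlds: {1}

1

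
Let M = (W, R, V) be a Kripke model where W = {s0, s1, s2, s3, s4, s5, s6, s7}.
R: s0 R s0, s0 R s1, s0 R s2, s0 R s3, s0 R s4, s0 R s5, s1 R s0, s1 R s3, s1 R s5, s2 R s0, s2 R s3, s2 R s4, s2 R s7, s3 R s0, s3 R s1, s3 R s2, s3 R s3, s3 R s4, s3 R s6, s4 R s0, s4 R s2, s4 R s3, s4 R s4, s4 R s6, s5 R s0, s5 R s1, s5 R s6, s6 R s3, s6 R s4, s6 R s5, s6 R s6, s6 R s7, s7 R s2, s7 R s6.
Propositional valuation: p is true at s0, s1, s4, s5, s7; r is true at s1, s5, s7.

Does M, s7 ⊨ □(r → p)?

Recall that □ψ holds at a world iff ψ holds at every accessible world, and ◇ψ holds iff ψ holds at some accessible world.
At s7: □(r → p) requires r → p at every successor {s2, s6}.
  At s2: r → p is true.
  At s6: r → p is true.
So □(r → p) is true at s7.

Yes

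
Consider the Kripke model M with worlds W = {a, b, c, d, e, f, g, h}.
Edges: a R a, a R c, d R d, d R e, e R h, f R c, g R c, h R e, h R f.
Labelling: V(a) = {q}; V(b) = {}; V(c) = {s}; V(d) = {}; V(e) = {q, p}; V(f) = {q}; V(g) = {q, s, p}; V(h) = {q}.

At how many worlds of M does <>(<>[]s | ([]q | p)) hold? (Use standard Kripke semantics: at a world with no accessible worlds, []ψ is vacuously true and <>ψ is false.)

6

Recall that []ψ holds at a world iff ψ holds at every accessible world, and <>ψ holds iff ψ holds at some accessible world.
Let φ = <>(<>[]s | ([]q | p)). Evaluate φ at each world:
  a (successors {a, c}): φ is true.
  b (successors ∅): φ is false.
  c (successors ∅): φ is false.
  d (successors {d, e}): φ is true.
  e (successors {h}): φ is true.
  f (successors {c}): φ is true.
  g (successors {c}): φ is true.
  h (successors {e, f}): φ is true.
For instance, at f:
  At f: <>(<>[]s | ([]q | p)) requires <>[]s | ([]q | p) at some successor in {c}.
    <>[]s | ([]q | p) holds at c, so <>(<>[]s | ([]q | p)) is true at f.
      At c: <>[]s is false, []q | p is true, so <>[]s | ([]q | p) is true.
Satisfying worlds: {a, d, e, f, g, h}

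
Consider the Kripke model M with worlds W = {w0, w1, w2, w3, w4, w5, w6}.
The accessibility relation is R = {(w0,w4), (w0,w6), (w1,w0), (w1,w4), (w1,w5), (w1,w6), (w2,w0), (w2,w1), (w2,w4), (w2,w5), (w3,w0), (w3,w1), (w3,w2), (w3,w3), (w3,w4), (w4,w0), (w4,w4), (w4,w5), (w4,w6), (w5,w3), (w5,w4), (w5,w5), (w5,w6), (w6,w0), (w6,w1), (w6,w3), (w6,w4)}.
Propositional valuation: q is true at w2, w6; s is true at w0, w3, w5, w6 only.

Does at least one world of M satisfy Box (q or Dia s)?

Recall that Box ψ holds at a world iff ψ holds at every accessible world, and Dia ψ holds iff ψ holds at some accessible world.
Let φ = Box (q or Dia s). Evaluate φ at each world:
  w0 (successors {w4, w6}): φ is true.
  w1 (successors {w0, w4, w5, w6}): φ is true.
  w2 (successors {w0, w1, w4, w5}): φ is true.
  w3 (successors {w0, w1, w2, w3, w4}): φ is true.
  w4 (successors {w0, w4, w5, w6}): φ is true.
  w5 (successors {w3, w4, w5, w6}): φ is true.
  w6 (successors {w0, w1, w3, w4}): φ is true.
Detail at w0 (witness):
  At w0: Box (q or Dia s) requires q or Dia s at every successor {w4, w6}.
      At w4: q is false, Dia s is true, so q or Dia s is true.
      At w6: q is true, Dia s is true, so q or Dia s is true.
  So Box (q or Dia s) is true at w0.

Yes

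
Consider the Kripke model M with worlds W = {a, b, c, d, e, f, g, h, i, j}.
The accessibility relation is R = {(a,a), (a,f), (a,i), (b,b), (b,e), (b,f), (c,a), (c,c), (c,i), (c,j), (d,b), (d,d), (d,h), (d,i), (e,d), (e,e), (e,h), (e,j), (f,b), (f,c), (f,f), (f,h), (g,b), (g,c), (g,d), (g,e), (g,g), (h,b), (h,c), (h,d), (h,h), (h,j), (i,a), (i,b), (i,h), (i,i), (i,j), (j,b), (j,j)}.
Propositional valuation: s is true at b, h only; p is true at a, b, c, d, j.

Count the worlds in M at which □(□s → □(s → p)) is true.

Let φ = □(□s → □(s → p)). Evaluate φ at each world:
  a (successors {a, f, i}): φ is true.
  b (successors {b, e, f}): φ is true.
  c (successors {a, c, i, j}): φ is true.
  d (successors {b, d, h, i}): φ is true.
  e (successors {d, e, h, j}): φ is true.
  f (successors {b, c, f, h}): φ is true.
  g (successors {b, c, d, e, g}): φ is true.
  h (successors {b, c, d, h, j}): φ is true.
  i (successors {a, b, h, i, j}): φ is true.
  j (successors {b, j}): φ is true.
For instance, at b:
  At b: □(□s → □(s → p)) requires □s → □(s → p) at every successor {b, e, f}.
      At b: □s is false, □(s → p) is true, so □s → □(s → p) is true.
      At e: □s is false, □(s → p) is false, so □s → □(s → p) is true.
      At f: □s is false, □(s → p) is false, so □s → □(s → p) is true.
  So □(□s → □(s → p)) is true at b.
Satisfying worlds: {a, b, c, d, e, f, g, h, i, j}

10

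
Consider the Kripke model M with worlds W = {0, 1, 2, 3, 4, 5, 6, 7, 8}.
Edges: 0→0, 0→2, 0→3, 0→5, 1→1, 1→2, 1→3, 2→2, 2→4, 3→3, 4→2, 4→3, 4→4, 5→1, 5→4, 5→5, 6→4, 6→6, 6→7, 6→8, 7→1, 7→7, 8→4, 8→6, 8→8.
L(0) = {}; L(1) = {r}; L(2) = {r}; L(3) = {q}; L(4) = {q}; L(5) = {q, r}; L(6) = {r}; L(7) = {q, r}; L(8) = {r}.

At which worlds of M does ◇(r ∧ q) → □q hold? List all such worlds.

Let φ = ◇(r ∧ q) → □q. Evaluate φ at each world:
  0 (successors {0, 2, 3, 5}): φ is false.
  1 (successors {1, 2, 3}): φ is true.
  2 (successors {2, 4}): φ is true.
  3 (successors {3}): φ is true.
  4 (successors {2, 3, 4}): φ is true.
  5 (successors {1, 4, 5}): φ is false.
  6 (successors {4, 6, 7, 8}): φ is false.
  7 (successors {1, 7}): φ is false.
  8 (successors {4, 6, 8}): φ is true.
For instance, at 0:
  At 0: ◇(r ∧ q) is true, □q is false, so ◇(r ∧ q) → □q is false.
    At 0: ◇(r ∧ q) requires r ∧ q at some successor in {0, 2, 3, 5}.
      r ∧ q holds at 5, so ◇(r ∧ q) is true at 0.
    At 0: □q requires q at every successor {0, 2, 3, 5}.
      q fails at 0, so □q is false at 0.
Satisfying worlds: {1, 2, 3, 4, 8}

1, 2, 3, 4, 8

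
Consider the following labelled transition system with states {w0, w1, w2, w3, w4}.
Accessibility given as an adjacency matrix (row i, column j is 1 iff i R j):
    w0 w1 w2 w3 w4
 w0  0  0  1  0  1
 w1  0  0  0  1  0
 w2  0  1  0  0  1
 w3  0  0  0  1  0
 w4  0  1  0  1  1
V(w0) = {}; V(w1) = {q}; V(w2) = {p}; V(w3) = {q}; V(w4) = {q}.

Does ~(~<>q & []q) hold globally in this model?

Let φ = ~(~<>q & []q). Evaluate φ at each world:
  w0 (successors {w2, w4}): φ is true.
  w1 (successors {w3}): φ is true.
  w2 (successors {w1, w4}): φ is true.
  w3 (successors {w3}): φ is true.
  w4 (successors {w1, w3, w4}): φ is true.
For instance, at w0:
  At w0: ~<>q & []q is false, so ~(~<>q & []q) is true.
    At w0: ~<>q is false, []q is false, so ~<>q & []q is false.
      At w0: <>q is true, so ~<>q is false.
      At w0: []q requires q at every successor {w2, w4}.
        q fails at w2, so []q is false at w0.

Yes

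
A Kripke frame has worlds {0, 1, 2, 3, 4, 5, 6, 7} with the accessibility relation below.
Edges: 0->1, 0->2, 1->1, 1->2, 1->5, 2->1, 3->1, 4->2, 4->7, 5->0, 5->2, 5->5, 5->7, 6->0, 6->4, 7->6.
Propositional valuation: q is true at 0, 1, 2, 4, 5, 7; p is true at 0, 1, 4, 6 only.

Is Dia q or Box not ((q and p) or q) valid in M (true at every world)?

Let φ = Dia q or Box not ((q and p) or q). Evaluate φ at each world:
  0 (successors {1, 2}): φ is true.
  1 (successors {1, 2, 5}): φ is true.
  2 (successors {1}): φ is true.
  3 (successors {1}): φ is true.
  4 (successors {2, 7}): φ is true.
  5 (successors {0, 2, 5, 7}): φ is true.
  6 (successors {0, 4}): φ is true.
  7 (successors {6}): φ is true.
For instance, at 7:
  At 7: Dia q is false, Box not ((q and p) or q) is true, so Dia q or Box not ((q and p) or q) is true.
    At 7: Dia q requires q at some successor in {6}.
      At 6: q is false.
    So Dia q is false at 7.
    At 7: Box not ((q and p) or q) requires not ((q and p) or q) at every successor {6}.
      At 6: not ((q and p) or q) is true.
    So Box not ((q and p) or q) is true at 7.

Yes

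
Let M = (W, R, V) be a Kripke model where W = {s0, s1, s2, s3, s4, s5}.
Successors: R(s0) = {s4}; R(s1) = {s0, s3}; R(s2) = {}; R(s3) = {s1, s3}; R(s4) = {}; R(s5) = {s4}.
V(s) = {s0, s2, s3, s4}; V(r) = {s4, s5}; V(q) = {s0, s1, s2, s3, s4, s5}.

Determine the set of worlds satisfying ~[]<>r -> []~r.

Let φ = ~[]<>r -> []~r. Evaluate φ at each world:
  s0 (successors {s4}): φ is false.
  s1 (successors {s0, s3}): φ is true.
  s2 (successors ∅): φ is true.
  s3 (successors {s1, s3}): φ is true.
  s4 (successors ∅): φ is true.
  s5 (successors {s4}): φ is false.
For instance, at s1:
  At s1: ~[]<>r is true, []~r is true, so ~[]<>r -> []~r is true.
    At s1: []<>r is false, so ~[]<>r is true.
      At s1: []<>r requires <>r at every successor {s0, s3}.
        <>r fails at s3, so []<>r is false at s1.
    At s1: []~r requires ~r at every successor {s0, s3}.
      At s0: ~r is true.
      At s3: ~r is true.
    So []~r is true at s1.
Satisfying worlds: {s1, s2, s3, s4}

s1, s2, s3, s4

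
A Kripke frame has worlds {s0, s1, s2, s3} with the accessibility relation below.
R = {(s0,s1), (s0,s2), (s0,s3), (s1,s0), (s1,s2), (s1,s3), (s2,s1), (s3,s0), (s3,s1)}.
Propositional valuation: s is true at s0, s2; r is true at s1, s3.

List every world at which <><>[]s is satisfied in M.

none

Let φ = <><>[]s. Evaluate φ at each world:
  s0 (successors {s1, s2, s3}): φ is false.
  s1 (successors {s0, s2, s3}): φ is false.
  s2 (successors {s1}): φ is false.
  s3 (successors {s0, s1}): φ is false.
For instance, at s0:
  At s0: <><>[]s requires <>[]s at some successor in {s1, s2, s3}.
    At s1: <>[]s is false.
    At s2: <>[]s is false.
    At s3: <>[]s is false.
  So <><>[]s is false at s0.
Satisfying worlds: none.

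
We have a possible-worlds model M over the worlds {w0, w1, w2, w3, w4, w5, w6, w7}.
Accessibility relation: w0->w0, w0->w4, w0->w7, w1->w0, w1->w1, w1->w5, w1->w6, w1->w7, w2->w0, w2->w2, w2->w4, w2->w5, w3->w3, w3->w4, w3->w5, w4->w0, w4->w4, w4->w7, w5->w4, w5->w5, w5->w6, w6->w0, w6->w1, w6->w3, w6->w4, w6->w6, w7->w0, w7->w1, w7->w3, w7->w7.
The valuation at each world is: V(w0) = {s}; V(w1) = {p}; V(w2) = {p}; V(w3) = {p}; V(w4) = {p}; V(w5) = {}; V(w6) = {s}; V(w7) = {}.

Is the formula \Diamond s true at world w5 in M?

Yes

At w5: \Diamond s requires s at some successor in {w4, w5, w6}.
  s holds at w6, so \Diamond s is true at w5.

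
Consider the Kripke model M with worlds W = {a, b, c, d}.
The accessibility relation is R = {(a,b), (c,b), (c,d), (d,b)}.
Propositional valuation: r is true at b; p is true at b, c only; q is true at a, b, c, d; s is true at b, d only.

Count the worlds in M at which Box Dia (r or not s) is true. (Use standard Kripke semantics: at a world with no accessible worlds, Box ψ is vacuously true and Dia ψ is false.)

1

Let φ = Box Dia (r or not s). Evaluate φ at each world:
  a (successors {b}): φ is false.
  b (successors ∅): φ is true.
  c (successors {b, d}): φ is false.
  d (successors {b}): φ is false.
For instance, at c:
  At c: Box Dia (r or not s) requires Dia (r or not s) at every successor {b, d}.
    Dia (r or not s) fails at b, so Box Dia (r or not s) is false at c.
      At b: no accessible worlds, so Dia (r or not s) is false.
Satisfying worlds: {b}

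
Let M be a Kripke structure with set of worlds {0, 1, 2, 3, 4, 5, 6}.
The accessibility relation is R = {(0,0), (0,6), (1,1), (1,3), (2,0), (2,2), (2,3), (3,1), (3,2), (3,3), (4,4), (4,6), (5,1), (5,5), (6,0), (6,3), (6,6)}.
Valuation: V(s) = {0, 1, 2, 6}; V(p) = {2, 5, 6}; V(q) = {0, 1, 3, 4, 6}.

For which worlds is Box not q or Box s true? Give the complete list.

Let φ = Box not q or Box s. Evaluate φ at each world:
  0 (successors {0, 6}): φ is true.
  1 (successors {1, 3}): φ is false.
  2 (successors {0, 2, 3}): φ is false.
  3 (successors {1, 2, 3}): φ is false.
  4 (successors {4, 6}): φ is false.
  5 (successors {1, 5}): φ is false.
  6 (successors {0, 3, 6}): φ is false.
For instance, at 1:
  At 1: Box not q is false, Box s is false, so Box not q or Box s is false.
    At 1: Box not q requires not q at every successor {1, 3}.
      not q fails at 1, so Box not q is false at 1.
    At 1: Box s requires s at every successor {1, 3}.
      s fails at 3, so Box s is false at 1.
Satisfying worlds: {0}

0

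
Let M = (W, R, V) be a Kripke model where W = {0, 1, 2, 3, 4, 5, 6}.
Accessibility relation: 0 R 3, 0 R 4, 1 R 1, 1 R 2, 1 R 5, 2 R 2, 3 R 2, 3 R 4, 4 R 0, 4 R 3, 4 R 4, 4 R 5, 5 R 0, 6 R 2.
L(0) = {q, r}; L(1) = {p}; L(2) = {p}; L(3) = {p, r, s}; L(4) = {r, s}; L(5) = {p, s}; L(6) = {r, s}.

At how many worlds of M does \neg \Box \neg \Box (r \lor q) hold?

Recall that \Box ψ holds at a world iff ψ holds at every accessible world, and \Diamond ψ holds iff ψ holds at some accessible world.
Let φ = \neg \Box \neg \Box (r \lor q). Evaluate φ at each world:
  0 (successors {3, 4}): φ is false.
  1 (successors {1, 2, 5}): φ is true.
  2 (successors {2}): φ is false.
  3 (successors {2, 4}): φ is false.
  4 (successors {0, 3, 4, 5}): φ is true.
  5 (successors {0}): φ is true.
  6 (successors {2}): φ is false.
For instance, at 4:
  At 4: \Box \neg \Box (r \lor q) is false, so \neg \Box \neg \Box (r \lor q) is true.
    At 4: \Box \neg \Box (r \lor q) requires \neg \Box (r \lor q) at every successor {0, 3, 4, 5}.
      \neg \Box (r \lor q) fails at 0, so \Box \neg \Box (r \lor q) is false at 4.
Satisfying worlds: {1, 4, 5}

3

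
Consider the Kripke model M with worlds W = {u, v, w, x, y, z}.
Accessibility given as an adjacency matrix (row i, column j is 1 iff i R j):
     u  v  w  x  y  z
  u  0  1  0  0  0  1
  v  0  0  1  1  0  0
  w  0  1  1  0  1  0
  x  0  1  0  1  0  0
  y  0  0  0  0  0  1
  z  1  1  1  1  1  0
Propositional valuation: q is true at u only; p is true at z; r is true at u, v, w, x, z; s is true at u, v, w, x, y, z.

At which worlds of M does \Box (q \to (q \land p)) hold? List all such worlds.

u, v, w, x, y

Let φ = \Box (q \to (q \land p)). Evaluate φ at each world:
  u (successors {v, z}): φ is true.
  v (successors {w, x}): φ is true.
  w (successors {v, w, y}): φ is true.
  x (successors {v, x}): φ is true.
  y (successors {z}): φ is true.
  z (successors {u, v, w, x, y}): φ is false.
For instance, at y:
  At y: \Box (q \to (q \land p)) requires q \to (q \land p) at every successor {z}.
    At z: q \to (q \land p) is true.
  So \Box (q \to (q \land p)) is true at y.
Satisfying worlds: {u, v, w, x, y}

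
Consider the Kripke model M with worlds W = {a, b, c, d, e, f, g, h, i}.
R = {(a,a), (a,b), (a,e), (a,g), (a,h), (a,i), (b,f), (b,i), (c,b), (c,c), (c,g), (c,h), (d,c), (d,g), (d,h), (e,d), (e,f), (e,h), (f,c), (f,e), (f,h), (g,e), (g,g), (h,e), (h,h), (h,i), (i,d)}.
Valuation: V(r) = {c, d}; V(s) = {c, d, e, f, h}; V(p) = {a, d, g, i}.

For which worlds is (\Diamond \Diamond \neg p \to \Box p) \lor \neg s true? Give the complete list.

a, b, g, i

Recall that \Box ψ holds at a world iff ψ holds at every accessible world, and \Diamond ψ holds iff ψ holds at some accessible world.
Let φ = (\Diamond \Diamond \neg p \to \Box p) \lor \neg s. Evaluate φ at each world:
  a (successors {a, b, e, g, h, i}): φ is true.
  b (successors {f, i}): φ is true.
  c (successors {b, c, g, h}): φ is false.
  d (successors {c, g, h}): φ is false.
  e (successors {d, f, h}): φ is false.
  f (successors {c, e, h}): φ is false.
  g (successors {e, g}): φ is true.
  h (successors {e, h, i}): φ is false.
  i (successors {d}): φ is true.
For instance, at d:
  At d: \Diamond \Diamond \neg p \to \Box p is false, \neg s is false, so (\Diamond \Diamond \neg p \to \Box p) \lor \neg s is false.
    At d: \Diamond \Diamond \neg p is true, \Box p is false, so \Diamond \Diamond \neg p \to \Box p is false.
      At d: \Diamond \Diamond \neg p requires \Diamond \neg p at some successor in {c, g, h}.
        \Diamond \neg p holds at c, so \Diamond \Diamond \neg p is true at d.
      At d: \Box p requires p at every successor {c, g, h}.
        p fails at c, so \Box p is false at d.
Satisfying worlds: {a, b, g, i}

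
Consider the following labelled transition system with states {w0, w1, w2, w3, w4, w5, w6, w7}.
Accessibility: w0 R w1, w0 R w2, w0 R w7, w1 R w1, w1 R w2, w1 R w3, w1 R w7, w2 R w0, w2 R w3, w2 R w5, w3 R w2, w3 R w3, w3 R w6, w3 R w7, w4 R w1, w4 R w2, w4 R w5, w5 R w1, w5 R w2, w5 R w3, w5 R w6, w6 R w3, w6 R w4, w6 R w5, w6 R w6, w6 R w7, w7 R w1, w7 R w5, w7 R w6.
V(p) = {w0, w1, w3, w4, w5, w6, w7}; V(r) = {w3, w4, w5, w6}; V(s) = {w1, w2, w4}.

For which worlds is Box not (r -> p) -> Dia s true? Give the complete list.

Recall that Box ψ holds at a world iff ψ holds at every accessible world, and Dia ψ holds iff ψ holds at some accessible world.
Let φ = Box not (r -> p) -> Dia s. Evaluate φ at each world:
  w0 (successors {w1, w2, w7}): φ is true.
  w1 (successors {w1, w2, w3, w7}): φ is true.
  w2 (successors {w0, w3, w5}): φ is true.
  w3 (successors {w2, w3, w6, w7}): φ is true.
  w4 (successors {w1, w2, w5}): φ is true.
  w5 (successors {w1, w2, w3, w6}): φ is true.
  w6 (successors {w3, w4, w5, w6, w7}): φ is true.
  w7 (successors {w1, w5, w6}): φ is true.
For instance, at w2:
  At w2: Box not (r -> p) is false, Dia s is false, so Box not (r -> p) -> Dia s is true.
    At w2: Box not (r -> p) requires not (r -> p) at every successor {w0, w3, w5}.
      not (r -> p) fails at w0, so Box not (r -> p) is false at w2.
    At w2: Dia s requires s at some successor in {w0, w3, w5}.
      At w0: s is false.
      At w3: s is false.
      At w5: s is false.
    So Dia s is false at w2.
Satisfying worlds: {w0, w1, w2, w3, w4, w5, w6, w7}

w0, w1, w2, w3, w4, w5, w6, w7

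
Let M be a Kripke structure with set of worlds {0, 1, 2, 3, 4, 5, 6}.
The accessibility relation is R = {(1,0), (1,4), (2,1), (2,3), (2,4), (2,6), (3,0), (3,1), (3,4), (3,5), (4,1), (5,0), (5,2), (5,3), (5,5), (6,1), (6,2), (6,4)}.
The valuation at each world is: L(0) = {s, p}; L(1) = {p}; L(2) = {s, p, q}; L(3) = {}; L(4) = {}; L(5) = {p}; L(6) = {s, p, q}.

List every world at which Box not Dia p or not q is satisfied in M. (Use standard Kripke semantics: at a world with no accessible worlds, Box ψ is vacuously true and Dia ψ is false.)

Recall that Box ψ holds at a world iff ψ holds at every accessible world, and Dia ψ holds iff ψ holds at some accessible world.
Let φ = Box not Dia p or not q. Evaluate φ at each world:
  0 (successors ∅): φ is true.
  1 (successors {0, 4}): φ is true.
  2 (successors {1, 3, 4, 6}): φ is false.
  3 (successors {0, 1, 4, 5}): φ is true.
  4 (successors {1}): φ is true.
  5 (successors {0, 2, 3, 5}): φ is true.
  6 (successors {1, 2, 4}): φ is false.
For instance, at 4:
  At 4: Box not Dia p is false, not q is true, so Box not Dia p or not q is true.
    At 4: Box not Dia p requires not Dia p at every successor {1}.
      not Dia p fails at 1, so Box not Dia p is false at 4.
Satisfying worlds: {0, 1, 3, 4, 5}

0, 1, 3, 4, 5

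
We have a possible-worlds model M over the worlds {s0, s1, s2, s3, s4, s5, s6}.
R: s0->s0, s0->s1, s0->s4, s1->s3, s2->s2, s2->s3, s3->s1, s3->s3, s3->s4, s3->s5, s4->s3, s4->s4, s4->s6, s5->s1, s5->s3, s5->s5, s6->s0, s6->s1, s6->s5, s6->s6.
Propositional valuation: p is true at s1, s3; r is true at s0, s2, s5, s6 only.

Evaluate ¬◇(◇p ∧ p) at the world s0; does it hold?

At s0: ◇(◇p ∧ p) is true, so ¬◇(◇p ∧ p) is false.
  At s0: ◇(◇p ∧ p) requires ◇p ∧ p at some successor in {s0, s1, s4}.
    ◇p ∧ p holds at s1, so ◇(◇p ∧ p) is true at s0.
      At s1: ◇p is true, p is true, so ◇p ∧ p is true.

No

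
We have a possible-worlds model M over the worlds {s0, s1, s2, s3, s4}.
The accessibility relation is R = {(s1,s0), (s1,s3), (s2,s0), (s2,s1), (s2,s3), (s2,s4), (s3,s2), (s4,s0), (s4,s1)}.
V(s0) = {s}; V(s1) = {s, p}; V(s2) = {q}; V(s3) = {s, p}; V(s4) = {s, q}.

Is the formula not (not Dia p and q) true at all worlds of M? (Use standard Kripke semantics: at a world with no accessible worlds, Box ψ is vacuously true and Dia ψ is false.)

Let φ = not (not Dia p and q). Evaluate φ at each world:
  s0 (successors ∅): φ is true.
  s1 (successors {s0, s3}): φ is true.
  s2 (successors {s0, s1, s3, s4}): φ is true.
  s3 (successors {s2}): φ is true.
  s4 (successors {s0, s1}): φ is true.
For instance, at s1:
  At s1: not Dia p and q is false, so not (not Dia p and q) is true.
    At s1: not Dia p is false, q is false, so not Dia p and q is false.
      At s1: Dia p is true, so not Dia p is false.

Yes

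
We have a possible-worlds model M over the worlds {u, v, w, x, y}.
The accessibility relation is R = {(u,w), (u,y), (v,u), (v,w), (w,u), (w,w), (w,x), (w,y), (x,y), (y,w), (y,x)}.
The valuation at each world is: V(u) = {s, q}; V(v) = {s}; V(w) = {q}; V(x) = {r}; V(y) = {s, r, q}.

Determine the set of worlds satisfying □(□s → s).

u, v, x

Let φ = □(□s → s). Evaluate φ at each world:
  u (successors {w, y}): φ is true.
  v (successors {u, w}): φ is true.
  w (successors {u, w, x, y}): φ is false.
  x (successors {y}): φ is true.
  y (successors {w, x}): φ is false.
For instance, at y:
  At y: □(□s → s) requires □s → s at every successor {w, x}.
    □s → s fails at x, so □(□s → s) is false at y.
      At x: □s is true, s is false, so □s → s is false.
Satisfying worlds: {u, v, x}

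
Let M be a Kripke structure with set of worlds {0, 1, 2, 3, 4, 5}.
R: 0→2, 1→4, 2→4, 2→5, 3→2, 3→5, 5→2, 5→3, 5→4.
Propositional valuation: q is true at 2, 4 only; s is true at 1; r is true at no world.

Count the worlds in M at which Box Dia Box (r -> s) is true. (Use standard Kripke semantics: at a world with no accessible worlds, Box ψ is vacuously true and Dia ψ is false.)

3

Let φ = Box Dia Box (r -> s). Evaluate φ at each world:
  0 (successors {2}): φ is true.
  1 (successors {4}): φ is false.
  2 (successors {4, 5}): φ is false.
  3 (successors {2, 5}): φ is true.
  4 (successors ∅): φ is true.
  5 (successors {2, 3, 4}): φ is false.
For instance, at 5:
  At 5: Box Dia Box (r -> s) requires Dia Box (r -> s) at every successor {2, 3, 4}.
    Dia Box (r -> s) fails at 4, so Box Dia Box (r -> s) is false at 5.
      At 4: no accessible worlds, so Dia Box (r -> s) is false.
Satisfying worlds: {0, 3, 4}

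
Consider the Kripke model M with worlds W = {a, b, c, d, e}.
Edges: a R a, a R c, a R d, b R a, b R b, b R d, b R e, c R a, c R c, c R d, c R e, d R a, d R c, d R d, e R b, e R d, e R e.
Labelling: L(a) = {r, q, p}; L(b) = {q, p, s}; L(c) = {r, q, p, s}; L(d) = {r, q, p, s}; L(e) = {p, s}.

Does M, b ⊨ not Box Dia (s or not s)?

Recall that Box ψ holds at a world iff ψ holds at every accessible world, and Dia ψ holds iff ψ holds at some accessible world.
At b: Box Dia (s or not s) is true, so not Box Dia (s or not s) is false.
  At b: Box Dia (s or not s) requires Dia (s or not s) at every successor {a, b, d, e}.
    At a: Dia (s or not s) is true.
    At b: Dia (s or not s) is true.
    At d: Dia (s or not s) is true.
    At e: Dia (s or not s) is true.
  So Box Dia (s or not s) is true at b.

No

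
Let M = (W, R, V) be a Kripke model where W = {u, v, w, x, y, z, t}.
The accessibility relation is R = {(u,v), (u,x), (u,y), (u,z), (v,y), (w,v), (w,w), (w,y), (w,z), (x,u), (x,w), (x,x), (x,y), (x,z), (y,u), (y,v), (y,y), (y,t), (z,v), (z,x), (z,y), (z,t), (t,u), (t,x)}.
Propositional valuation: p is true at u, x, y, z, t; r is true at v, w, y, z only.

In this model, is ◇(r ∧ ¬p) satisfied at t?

No

At t: ◇(r ∧ ¬p) requires r ∧ ¬p at some successor in {u, x}.
  At u: r ∧ ¬p is false.
  At x: r ∧ ¬p is false.
So ◇(r ∧ ¬p) is false at t.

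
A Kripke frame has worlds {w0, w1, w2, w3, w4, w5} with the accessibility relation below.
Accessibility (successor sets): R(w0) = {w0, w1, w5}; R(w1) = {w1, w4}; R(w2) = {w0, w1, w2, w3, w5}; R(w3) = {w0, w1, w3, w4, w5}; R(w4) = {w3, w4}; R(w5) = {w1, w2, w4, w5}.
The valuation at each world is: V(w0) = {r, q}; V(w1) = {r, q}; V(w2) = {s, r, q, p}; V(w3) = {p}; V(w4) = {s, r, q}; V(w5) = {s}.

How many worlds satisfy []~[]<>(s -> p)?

Recall that []ψ holds at a world iff ψ holds at every accessible world, and <>ψ holds iff ψ holds at some accessible world.
Let φ = []~[]<>(s -> p). Evaluate φ at each world:
  w0 (successors {w0, w1, w5}): φ is false.
  w1 (successors {w1, w4}): φ is false.
  w2 (successors {w0, w1, w2, w3, w5}): φ is false.
  w3 (successors {w0, w1, w3, w4, w5}): φ is false.
  w4 (successors {w3, w4}): φ is false.
  w5 (successors {w1, w2, w4, w5}): φ is false.
For instance, at w3:
  At w3: []~[]<>(s -> p) requires ~[]<>(s -> p) at every successor {w0, w1, w3, w4, w5}.
    ~[]<>(s -> p) fails at w0, so []~[]<>(s -> p) is false at w3.
      At w0: []<>(s -> p) is true, so ~[]<>(s -> p) is false.
Satisfying worlds: none.

0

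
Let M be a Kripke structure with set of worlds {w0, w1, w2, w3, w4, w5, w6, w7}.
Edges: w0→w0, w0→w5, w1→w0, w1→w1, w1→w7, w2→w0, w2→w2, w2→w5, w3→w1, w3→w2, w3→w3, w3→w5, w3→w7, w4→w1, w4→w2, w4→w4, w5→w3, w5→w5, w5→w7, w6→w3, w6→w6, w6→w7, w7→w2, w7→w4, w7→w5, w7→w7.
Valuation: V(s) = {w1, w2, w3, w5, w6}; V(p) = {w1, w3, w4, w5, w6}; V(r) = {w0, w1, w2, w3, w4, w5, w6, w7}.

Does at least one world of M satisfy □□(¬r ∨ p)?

No

Let φ = □□(¬r ∨ p). Evaluate φ at each world:
  w0 (successors {w0, w5}): φ is false.
  w1 (successors {w0, w1, w7}): φ is false.
  w2 (successors {w0, w2, w5}): φ is false.
  w3 (successors {w1, w2, w3, w5, w7}): φ is false.
  w4 (successors {w1, w2, w4}): φ is false.
  w5 (successors {w3, w5, w7}): φ is false.
  w6 (successors {w3, w6, w7}): φ is false.
  w7 (successors {w2, w4, w5, w7}): φ is false.
For instance, at w1:
  At w1: □□(¬r ∨ p) requires □(¬r ∨ p) at every successor {w0, w1, w7}.
    □(¬r ∨ p) fails at w0, so □□(¬r ∨ p) is false at w1.
      At w0: □(¬r ∨ p) requires ¬r ∨ p at every successor {w0, w5}.
        ¬r ∨ p fails at w0, so □(¬r ∨ p) is false at w0.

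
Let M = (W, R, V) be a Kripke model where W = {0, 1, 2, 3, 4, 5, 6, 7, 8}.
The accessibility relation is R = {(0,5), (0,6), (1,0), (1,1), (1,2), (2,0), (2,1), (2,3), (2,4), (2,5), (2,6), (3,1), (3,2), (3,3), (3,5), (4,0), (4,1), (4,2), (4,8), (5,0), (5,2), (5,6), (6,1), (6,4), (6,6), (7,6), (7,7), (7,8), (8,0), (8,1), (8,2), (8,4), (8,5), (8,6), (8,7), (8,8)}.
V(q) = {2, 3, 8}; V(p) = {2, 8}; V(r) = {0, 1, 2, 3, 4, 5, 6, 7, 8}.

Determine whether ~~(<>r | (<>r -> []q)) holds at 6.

At 6: ~(<>r | (<>r -> []q)) is false, so ~~(<>r | (<>r -> []q)) is true.
  At 6: <>r | (<>r -> []q) is true, so ~(<>r | (<>r -> []q)) is false.
    At 6: <>r is true, <>r -> []q is false, so <>r | (<>r -> []q) is true.
      At 6: <>r requires r at some successor in {1, 4, 6}.
        r holds at 1, so <>r is true at 6.
      At 6: <>r is true, []q is false, so <>r -> []q is false.

Yes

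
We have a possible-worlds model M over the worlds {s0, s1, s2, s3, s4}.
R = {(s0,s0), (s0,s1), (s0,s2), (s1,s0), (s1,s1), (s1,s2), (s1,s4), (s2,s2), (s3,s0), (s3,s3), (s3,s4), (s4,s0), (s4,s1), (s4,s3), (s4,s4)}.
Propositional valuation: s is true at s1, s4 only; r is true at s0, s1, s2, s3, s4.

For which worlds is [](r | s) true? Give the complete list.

Let φ = [](r | s). Evaluate φ at each world:
  s0 (successors {s0, s1, s2}): φ is true.
  s1 (successors {s0, s1, s2, s4}): φ is true.
  s2 (successors {s2}): φ is true.
  s3 (successors {s0, s3, s4}): φ is true.
  s4 (successors {s0, s1, s3, s4}): φ is true.
For instance, at s0:
  At s0: [](r | s) requires r | s at every successor {s0, s1, s2}.
    At s0: r | s is true.
    At s1: r | s is true.
    At s2: r | s is true.
  So [](r | s) is true at s0.
Satisfying worlds: {s0, s1, s2, s3, s4}

s0, s1, s2, s3, s4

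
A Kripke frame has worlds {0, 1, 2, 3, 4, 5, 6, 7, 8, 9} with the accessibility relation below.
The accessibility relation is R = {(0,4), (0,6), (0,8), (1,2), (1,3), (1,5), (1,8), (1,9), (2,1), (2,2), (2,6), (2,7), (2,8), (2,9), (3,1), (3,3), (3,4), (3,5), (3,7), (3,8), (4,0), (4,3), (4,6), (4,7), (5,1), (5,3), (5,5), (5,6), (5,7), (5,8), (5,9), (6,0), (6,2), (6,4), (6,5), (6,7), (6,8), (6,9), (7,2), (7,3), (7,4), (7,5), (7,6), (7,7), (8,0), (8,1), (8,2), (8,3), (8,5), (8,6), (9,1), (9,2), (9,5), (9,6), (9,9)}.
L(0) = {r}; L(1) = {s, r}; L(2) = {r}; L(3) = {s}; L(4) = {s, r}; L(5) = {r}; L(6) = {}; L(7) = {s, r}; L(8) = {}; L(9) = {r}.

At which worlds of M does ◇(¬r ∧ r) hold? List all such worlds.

Recall that ◇ψ holds at a world iff ψ holds at some accessible world.
Let φ = ◇(¬r ∧ r). Evaluate φ at each world:
  0 (successors {4, 6, 8}): φ is false.
  1 (successors {2, 3, 5, 8, 9}): φ is false.
  2 (successors {1, 2, 6, 7, 8, 9}): φ is false.
  3 (successors {1, 3, 4, 5, 7, 8}): φ is false.
  4 (successors {0, 3, 6, 7}): φ is false.
  5 (successors {1, 3, 5, 6, 7, 8, 9}): φ is false.
  6 (successors {0, 2, 4, 5, 7, 8, 9}): φ is false.
  7 (successors {2, 3, 4, 5, 6, 7}): φ is false.
  8 (successors {0, 1, 2, 3, 5, 6}): φ is false.
  9 (successors {1, 2, 5, 6, 9}): φ is false.
For instance, at 4:
  At 4: ◇(¬r ∧ r) requires ¬r ∧ r at some successor in {0, 3, 6, 7}.
    At 0: ¬r ∧ r is false.
    At 3: ¬r ∧ r is false.
    At 6: ¬r ∧ r is false.
    At 7: ¬r ∧ r is false.
  So ◇(¬r ∧ r) is false at 4.
Satisfying worlds: none.

none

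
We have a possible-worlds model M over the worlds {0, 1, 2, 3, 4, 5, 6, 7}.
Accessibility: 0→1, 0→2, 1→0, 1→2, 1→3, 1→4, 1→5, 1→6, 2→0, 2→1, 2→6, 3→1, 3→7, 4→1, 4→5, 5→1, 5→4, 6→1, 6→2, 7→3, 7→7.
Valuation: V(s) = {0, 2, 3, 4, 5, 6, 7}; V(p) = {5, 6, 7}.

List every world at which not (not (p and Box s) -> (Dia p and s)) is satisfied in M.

Let φ = not (not (p and Box s) -> (Dia p and s)). Evaluate φ at each world:
  0 (successors {1, 2}): φ is true.
  1 (successors {0, 2, 3, 4, 5, 6}): φ is true.
  2 (successors {0, 1, 6}): φ is false.
  3 (successors {1, 7}): φ is false.
  4 (successors {1, 5}): φ is false.
  5 (successors {1, 4}): φ is true.
  6 (successors {1, 2}): φ is true.
  7 (successors {3, 7}): φ is false.
For instance, at 2:
  At 2: not (p and Box s) -> (Dia p and s) is true, so not (not (p and Box s) -> (Dia p and s)) is false.
    At 2: not (p and Box s) is true, Dia p and s is true, so not (p and Box s) -> (Dia p and s) is true.
      At 2: p and Box s is false, so not (p and Box s) is true.
      At 2: Dia p is true, s is true, so Dia p and s is true.
Satisfying worlds: {0, 1, 5, 6}

0, 1, 5, 6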